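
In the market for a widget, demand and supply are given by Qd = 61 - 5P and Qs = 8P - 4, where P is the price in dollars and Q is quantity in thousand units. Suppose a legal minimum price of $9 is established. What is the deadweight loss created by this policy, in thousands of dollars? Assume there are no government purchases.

Without the control the market clears where 61 - 5P = 8P - 4, i.e. P* = 5 and Q* = 36.
Because the floor (9) lies above the market-clearing price, it is binding.
At P = 9: Qd = 61 - 5·9 = 16 and Qs = 8·9 - 4 = 68.
Quantity traded falls to 16. At Q = 16 the demand price is (61 - 16)/5 = 9 and the supply price is (4 + 16)/8 = 2.5.
Deadweight loss = ½ · (9 - 2.5) · (36 - 16) = ½ · 6.5 · 20 = 65.

65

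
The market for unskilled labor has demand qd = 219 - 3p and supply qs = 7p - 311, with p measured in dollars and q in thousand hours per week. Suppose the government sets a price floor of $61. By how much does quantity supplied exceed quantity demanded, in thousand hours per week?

80

Setting quantity demanded equal to quantity supplied, 219 - 3p = 7p - 311, gives p* = 53 and q* = 60.
Since 61 > 53, the floor is binding.
At p = 61: qd = 219 - 3·61 = 36 and qs = 7·61 - 311 = 116.
Surplus = qs - qd = 116 - 36 = 80.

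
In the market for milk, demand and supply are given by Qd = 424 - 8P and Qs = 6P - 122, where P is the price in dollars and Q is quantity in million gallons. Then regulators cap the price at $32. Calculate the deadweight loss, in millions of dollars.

257.25

Equilibrium: 424 - 8P = 6P - 122, so 546 = 14P and P* = 39, Q* = 112.
Since 32 < 39, the ceiling is binding.
At P = 32: Qd = 424 - 8·32 = 168 and Qs = 6·32 - 122 = 70.
Quantity traded falls to 70. At Q = 70 the demand price is (424 - 70)/8 = 44.25 and the supply price is (122 + 70)/6 = 32.
Deadweight loss = ½ · (44.25 - 32) · (112 - 70) = ½ · 12.25 · 42 = 257.25.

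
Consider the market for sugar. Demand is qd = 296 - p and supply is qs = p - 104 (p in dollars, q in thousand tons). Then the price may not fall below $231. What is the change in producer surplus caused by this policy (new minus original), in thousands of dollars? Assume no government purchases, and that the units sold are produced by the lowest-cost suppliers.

1534.5

In a free market, 296 - p = p - 104 gives the equilibrium p* = 200, q* = 96.
Because the floor (231) lies above the market-clearing price, it is binding.
At p = 231: qd = 296 - 231 = 65 and qs = 231 - 104 = 127.
Producer surplus without the control is ½ · (200 - 104) · 96 = 4608.
With the floor, 65 units are sold at 231. The supply price at q = 65 is 169, so PS = ½ · [(231 - 104) + (231 - 169)] · 65 = 6142.5.
Change in producer surplus = 6142.5 - 4608 = 1534.5.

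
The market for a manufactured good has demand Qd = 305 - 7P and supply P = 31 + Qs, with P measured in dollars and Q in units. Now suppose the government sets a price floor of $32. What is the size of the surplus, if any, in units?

Rearranging supply gives Qs = P - 31. Setting quantity demanded equal to quantity supplied, 305 - 7P = P - 31, gives P* = 42 and Q* = 11.
The floor of 32 is below the equilibrium price 42, so it is not binding; the market clears at P* = 42, Q* = 11.
Since the control does not bind, there is no surplus.

0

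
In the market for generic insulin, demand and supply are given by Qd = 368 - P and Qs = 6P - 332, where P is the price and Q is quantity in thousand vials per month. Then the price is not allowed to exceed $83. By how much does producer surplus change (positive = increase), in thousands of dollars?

Setting quantity demanded equal to quantity supplied, 368 - P = 6P - 332, gives P* = 100 and Q* = 268.
Because the ceiling (83) lies below the market-clearing price, it is binding.
At P = 83: Qd = 368 - 83 = 285 and Qs = 6·83 - 332 = 166.
Producer surplus without the control is ½ · (100 - 166/3) · 268 = 17956/3.
With the ceiling, producers sell 166 units at 83, so PS = ½ · (83 - 166/3) · 166 = 6889/3.
Change in producer surplus = 6889/3 - 17956/3 = -3689.

-3689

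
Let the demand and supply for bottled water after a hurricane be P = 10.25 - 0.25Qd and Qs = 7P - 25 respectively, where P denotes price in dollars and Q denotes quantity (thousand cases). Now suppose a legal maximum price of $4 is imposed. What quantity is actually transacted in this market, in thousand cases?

3

Rearranging demand gives Qd = 41 - 4P. Setting quantity demanded equal to quantity supplied, 41 - 4P = 7P - 25, gives P* = 6 and Q* = 17.
The ceiling of 4 is below the equilibrium price 6, so it binds.
At P = 4: Qd = 41 - 4·4 = 25 and Qs = 7·4 - 25 = 3.
The quantity actually transacted is the short side, supply: 3.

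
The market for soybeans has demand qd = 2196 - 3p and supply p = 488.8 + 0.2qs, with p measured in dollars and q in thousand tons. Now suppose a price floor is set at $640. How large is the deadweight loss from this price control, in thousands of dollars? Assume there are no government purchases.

8640

Rearranging supply gives qs = 5p - 2444. In a free market, 2196 - 3p = 5p - 2444 gives the equilibrium p* = 580, q* = 456.
Since 640 > 580, the floor is binding.
At p = 640: qd = 2196 - 3·640 = 276 and qs = 5·640 - 2444 = 756.
Quantity traded falls to 276. At q = 276 the demand price is (2196 - 276)/3 = 640 and the supply price is (2444 + 276)/5 = 544.
Deadweight loss = ½ · (640 - 544) · (456 - 276) = ½ · 96 · 180 = 8640.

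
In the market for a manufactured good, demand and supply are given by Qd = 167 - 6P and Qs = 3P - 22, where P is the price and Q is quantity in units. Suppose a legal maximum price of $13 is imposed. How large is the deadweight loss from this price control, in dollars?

144

Without the control the market clears where 167 - 6P = 3P - 22, i.e. P* = 21 and Q* = 41.
Because the ceiling (13) lies below the market-clearing price, it is binding.
At P = 13: Qd = 167 - 6·13 = 89 and Qs = 3·13 - 22 = 17.
Quantity traded falls to 17. At Q = 17 the demand price is (167 - 17)/6 = 25 and the supply price is (22 + 17)/3 = 13.
Deadweight loss = ½ · (25 - 13) · (41 - 17) = ½ · 12 · 24 = 144.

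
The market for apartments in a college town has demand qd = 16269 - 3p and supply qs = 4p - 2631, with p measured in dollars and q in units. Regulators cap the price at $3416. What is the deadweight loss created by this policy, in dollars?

In a free market, 16269 - 3p = 4p - 2631 gives the equilibrium p* = 2700, q* = 8169.
Since 3416 is above p* = 2700, the ceiling does not bind and the free-market outcome prevails.
Since the control does not bind, no trades are prevented and deadweight loss is zero.

0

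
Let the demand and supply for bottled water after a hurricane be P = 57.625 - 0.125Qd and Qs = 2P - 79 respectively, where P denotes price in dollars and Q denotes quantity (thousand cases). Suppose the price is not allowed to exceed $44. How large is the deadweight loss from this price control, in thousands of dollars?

Rearranging demand gives Qd = 461 - 8P. In a free market, 461 - 8P = 2P - 79 gives the equilibrium P* = 54, Q* = 29.
The ceiling of 44 is below the equilibrium price 54, so it binds.
At P = 44: Qd = 461 - 8·44 = 109 and Qs = 2·44 - 79 = 9.
Quantity traded falls to 9. At Q = 9 the demand price is (461 - 9)/8 = 56.5 and the supply price is (79 + 9)/2 = 44.
Deadweight loss = ½ · (56.5 - 44) · (29 - 9) = ½ · 12.5 · 20 = 125.

125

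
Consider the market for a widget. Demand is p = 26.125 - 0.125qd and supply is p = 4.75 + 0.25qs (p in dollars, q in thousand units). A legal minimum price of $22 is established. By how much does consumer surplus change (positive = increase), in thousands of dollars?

Rearranging demand gives qd = 209 - 8p; rearranging supply gives qs = 4p - 19. Without the control the market clears where 209 - 8p = 4p - 19, i.e. p* = 19 and q* = 57.
The floor of 22 is above the equilibrium price 19, so it binds.
At p = 22: qd = 209 - 8·22 = 33 and qs = 4·22 - 19 = 69.
Consumer surplus without the control is ½ · (26.125 - 19) · 57 = 203.0625.
With the floor, consumers buy 33 units at 22, so CS = ½ · (26.125 - 22) · 33 = 68.0625.
Change in consumer surplus = 68.0625 - 203.0625 = -135.

-135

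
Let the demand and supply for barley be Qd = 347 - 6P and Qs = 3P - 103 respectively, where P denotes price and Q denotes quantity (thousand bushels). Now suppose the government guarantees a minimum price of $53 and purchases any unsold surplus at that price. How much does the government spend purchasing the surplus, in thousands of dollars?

In a free market, 347 - 6P = 3P - 103 gives the equilibrium P* = 50, Q* = 47.
Since 53 > 50, the floor is binding.
At P = 53: Qd = 347 - 6·53 = 29 and Qs = 3·53 - 103 = 56.
Surplus = Qs - Qd = 27.
Government expenditure = surplus × support price = 27 × 53 = 1431.

1431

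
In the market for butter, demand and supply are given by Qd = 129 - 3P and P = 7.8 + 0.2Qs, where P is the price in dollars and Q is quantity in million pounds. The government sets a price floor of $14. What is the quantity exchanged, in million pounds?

66

Rearranging supply gives Qs = 5P - 39. In a free market, 129 - 3P = 5P - 39 gives the equilibrium P* = 21, Q* = 66.
The floor of 14 is below the equilibrium price 21, so it is not binding; the market clears at P* = 21, Q* = 66.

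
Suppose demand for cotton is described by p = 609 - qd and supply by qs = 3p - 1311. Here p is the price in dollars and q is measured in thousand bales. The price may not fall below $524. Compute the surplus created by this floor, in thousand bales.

176

Rearranging demand gives qd = 609 - p. Without the control the market clears where 609 - p = 3p - 1311, i.e. p* = 480 and q* = 129.
Since 524 > 480, the floor is binding.
At p = 524: qd = 609 - 524 = 85 and qs = 3·524 - 1311 = 261.
Surplus = qs - qd = 261 - 85 = 176.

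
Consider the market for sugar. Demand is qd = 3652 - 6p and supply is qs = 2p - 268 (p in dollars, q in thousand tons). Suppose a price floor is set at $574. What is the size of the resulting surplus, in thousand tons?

672

In a free market, 3652 - 6p = 2p - 268 gives the equilibrium p* = 490, q* = 712.
The floor of 574 is above the equilibrium price 490, so it binds.
At p = 574: qd = 3652 - 6·574 = 208 and qs = 2·574 - 268 = 880.
Surplus = qs - qd = 880 - 208 = 672.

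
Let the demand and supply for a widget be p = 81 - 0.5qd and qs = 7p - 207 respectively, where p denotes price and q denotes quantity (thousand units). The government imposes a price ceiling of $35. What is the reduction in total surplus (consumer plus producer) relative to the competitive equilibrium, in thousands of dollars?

567

Rearranging demand gives qd = 162 - 2p. Setting quantity demanded equal to quantity supplied, 162 - 2p = 7p - 207, gives p* = 41 and q* = 80.
The ceiling of 35 is below the equilibrium price 41, so it binds.
At p = 35: qd = 162 - 2·35 = 92 and qs = 7·35 - 207 = 38.
Quantity traded falls to 38. At q = 38 the demand price is (162 - 38)/2 = 62 and the supply price is (207 + 38)/7 = 35.
Deadweight loss = ½ · (62 - 35) · (80 - 38) = ½ · 27 · 42 = 567.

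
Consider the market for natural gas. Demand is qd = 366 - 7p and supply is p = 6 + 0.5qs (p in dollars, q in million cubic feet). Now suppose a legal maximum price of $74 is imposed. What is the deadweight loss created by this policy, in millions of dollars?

Rearranging supply gives qs = 2p - 12. Setting quantity demanded equal to quantity supplied, 366 - 7p = 2p - 12, gives p* = 42 and q* = 72.
Since 74 is above p* = 42, the ceiling does not bind and the free-market outcome prevails.
Since the control does not bind, no trades are prevented and deadweight loss is zero.

0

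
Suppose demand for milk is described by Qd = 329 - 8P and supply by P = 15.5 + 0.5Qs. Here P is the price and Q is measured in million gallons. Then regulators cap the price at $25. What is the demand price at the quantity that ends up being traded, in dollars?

38.75

Rearranging supply gives Qs = 2P - 31. In a free market, 329 - 8P = 2P - 31 gives the equilibrium P* = 36, Q* = 41.
Because the ceiling (25) lies below the market-clearing price, it is binding.
At P = 25: Qd = 329 - 8·25 = 129 and Qs = 2·25 - 31 = 19.
Only 19 units reach the market. On the demand curve, the marginal buyer's willingness to pay at Q = 19 is (329 - 19)/8 = 38.75.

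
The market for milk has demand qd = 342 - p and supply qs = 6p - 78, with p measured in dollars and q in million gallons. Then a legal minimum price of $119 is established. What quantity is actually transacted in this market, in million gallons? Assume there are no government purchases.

Without the control the market clears where 342 - p = 6p - 78, i.e. p* = 60 and q* = 282.
Because the floor (119) lies above the market-clearing price, it is binding.
At p = 119: qd = 342 - 119 = 223 and qs = 6·119 - 78 = 636.
The quantity actually transacted is the short side, demand: 223.

223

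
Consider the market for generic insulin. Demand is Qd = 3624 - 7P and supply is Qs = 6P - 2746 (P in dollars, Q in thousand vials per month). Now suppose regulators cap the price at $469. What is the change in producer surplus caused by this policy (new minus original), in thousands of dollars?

-2751

Setting quantity demanded equal to quantity supplied, 3624 - 7P = 6P - 2746, gives P* = 490 and Q* = 194.
Since 469 < 490, the ceiling is binding.
At P = 469: Qd = 3624 - 7·469 = 341 and Qs = 6·469 - 2746 = 68.
Producer surplus without the control is ½ · (490 - 1373/3) · 194 = 9409/3.
With the ceiling, producers sell 68 units at 469, so PS = ½ · (469 - 1373/3) · 68 = 1156/3.
Change in producer surplus = 1156/3 - 9409/3 = -2751.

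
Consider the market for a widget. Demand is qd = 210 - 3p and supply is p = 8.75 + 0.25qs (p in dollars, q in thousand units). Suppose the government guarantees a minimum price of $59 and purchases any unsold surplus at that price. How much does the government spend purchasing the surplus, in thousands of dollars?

9912

Rearranging supply gives qs = 4p - 35. In a free market, 210 - 3p = 4p - 35 gives the equilibrium p* = 35, q* = 105.
The floor of 59 is above the equilibrium price 35, so it binds.
At p = 59: qd = 210 - 3·59 = 33 and qs = 4·59 - 35 = 201.
Surplus = qs - qd = 168.
Government expenditure = surplus × support price = 168 × 59 = 9912.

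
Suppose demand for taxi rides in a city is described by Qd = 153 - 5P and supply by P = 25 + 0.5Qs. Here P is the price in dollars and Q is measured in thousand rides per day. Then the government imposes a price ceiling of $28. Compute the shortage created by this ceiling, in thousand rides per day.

Rearranging supply gives Qs = 2P - 50. Without the control the market clears where 153 - 5P = 2P - 50, i.e. P* = 29 and Q* = 8.
Since 28 < 29, the ceiling is binding.
At P = 28: Qd = 153 - 5·28 = 13 and Qs = 2·28 - 50 = 6.
Shortage = Qd - Qs = 13 - 6 = 7.

7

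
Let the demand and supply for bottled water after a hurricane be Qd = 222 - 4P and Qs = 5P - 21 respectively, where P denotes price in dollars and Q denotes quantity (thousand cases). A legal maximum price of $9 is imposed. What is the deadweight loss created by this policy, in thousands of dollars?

Equilibrium: 222 - 4P = 5P - 21, so 243 = 9P and P* = 27, Q* = 114.
Since 9 < 27, the ceiling is binding.
At P = 9: Qd = 222 - 4·9 = 186 and Qs = 5·9 - 21 = 24.
Quantity traded falls to 24. At Q = 24 the demand price is (222 - 24)/4 = 49.5 and the supply price is (21 + 24)/5 = 9.
Deadweight loss = ½ · (49.5 - 9) · (114 - 24) = ½ · 40.5 · 90 = 1822.5.

1822.5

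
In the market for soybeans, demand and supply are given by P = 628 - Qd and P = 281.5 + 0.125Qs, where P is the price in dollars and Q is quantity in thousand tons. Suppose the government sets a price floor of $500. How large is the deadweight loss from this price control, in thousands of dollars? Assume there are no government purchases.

18225

Rearranging demand gives Qd = 628 - P; rearranging supply gives Qs = 8P - 2252. In a free market, 628 - P = 8P - 2252 gives the equilibrium P* = 320, Q* = 308.
The floor of 500 is above the equilibrium price 320, so it binds.
At P = 500: Qd = 628 - 500 = 128 and Qs = 8·500 - 2252 = 1748.
Quantity traded falls to 128. At Q = 128 the demand price is 628 - 128 = 500 and the supply price is (2252 + 128)/8 = 297.5.
Deadweight loss = ½ · (500 - 297.5) · (308 - 128) = ½ · 202.5 · 180 = 18225.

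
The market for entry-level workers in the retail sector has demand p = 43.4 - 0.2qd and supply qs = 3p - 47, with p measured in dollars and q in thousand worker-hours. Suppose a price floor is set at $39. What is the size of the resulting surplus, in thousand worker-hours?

Rearranging demand gives qd = 217 - 5p. Without the control the market clears where 217 - 5p = 3p - 47, i.e. p* = 33 and q* = 52.
The floor of 39 is above the equilibrium price 33, so it binds.
At p = 39: qd = 217 - 5·39 = 22 and qs = 3·39 - 47 = 70.
Surplus = qs - qd = 70 - 22 = 48.

48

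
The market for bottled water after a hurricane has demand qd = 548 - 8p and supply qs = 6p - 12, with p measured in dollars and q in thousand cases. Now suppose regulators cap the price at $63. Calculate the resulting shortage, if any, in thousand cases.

0

In a free market, 548 - 8p = 6p - 12 gives the equilibrium p* = 40, q* = 228.
The ceiling of 63 is above the equilibrium price 40, so it is not binding; the market clears at p* = 40, q* = 228.
Since the control does not bind, there is no shortage.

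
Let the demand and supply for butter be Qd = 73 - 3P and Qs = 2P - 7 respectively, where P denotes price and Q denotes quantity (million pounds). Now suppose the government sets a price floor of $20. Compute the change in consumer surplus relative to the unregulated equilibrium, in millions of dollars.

Equilibrium: 73 - 3P = 2P - 7, so 80 = 5P and P* = 16, Q* = 25.
Since 20 > 16, the floor is binding.
At P = 20: Qd = 73 - 3·20 = 13 and Qs = 2·20 - 7 = 33.
Consumer surplus without the control is ½ · (73/3 - 16) · 25 = 625/6.
With the floor, consumers buy 13 units at 20, so CS = ½ · (73/3 - 20) · 13 = 169/6.
Change in consumer surplus = 169/6 - 625/6 = -76.

-76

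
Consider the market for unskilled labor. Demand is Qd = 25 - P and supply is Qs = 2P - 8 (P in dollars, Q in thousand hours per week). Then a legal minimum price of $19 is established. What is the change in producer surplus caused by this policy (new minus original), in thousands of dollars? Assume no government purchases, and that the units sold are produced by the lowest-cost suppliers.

32

Setting quantity demanded equal to quantity supplied, 25 - P = 2P - 8, gives P* = 11 and Q* = 14.
Since 19 > 11, the floor is binding.
At P = 19: Qd = 25 - 19 = 6 and Qs = 2·19 - 8 = 30.
Producer surplus without the control is ½ · (11 - 4) · 14 = 49.
With the floor, 6 units are sold at 19. The supply price at Q = 6 is 7, so PS = ½ · [(19 - 4) + (19 - 7)] · 6 = 81.
Change in producer surplus = 81 - 49 = 32.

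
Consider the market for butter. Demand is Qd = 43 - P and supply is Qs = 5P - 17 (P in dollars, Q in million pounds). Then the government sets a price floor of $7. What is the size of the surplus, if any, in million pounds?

0

Equilibrium: 43 - P = 5P - 17, so 60 = 6P and P* = 10, Q* = 33.
Since 7 is below P* = 10, the floor does not bind and the free-market outcome prevails.
Since the control does not bind, there is no surplus.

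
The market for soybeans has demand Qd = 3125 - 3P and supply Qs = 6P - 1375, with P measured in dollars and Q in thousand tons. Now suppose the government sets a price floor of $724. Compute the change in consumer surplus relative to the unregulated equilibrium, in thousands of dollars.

-288736

Equilibrium: 3125 - 3P = 6P - 1375, so 4500 = 9P and P* = 500, Q* = 1625.
Because the floor (724) lies above the market-clearing price, it is binding.
At P = 724: Qd = 3125 - 3·724 = 953 and Qs = 6·724 - 1375 = 2969.
Consumer surplus without the control is ½ · (3125/3 - 500) · 1625 = 2640625/6.
With the floor, consumers buy 953 units at 724, so CS = ½ · (3125/3 - 724) · 953 = 908209/6.
Change in consumer surplus = 908209/6 - 2640625/6 = -288736.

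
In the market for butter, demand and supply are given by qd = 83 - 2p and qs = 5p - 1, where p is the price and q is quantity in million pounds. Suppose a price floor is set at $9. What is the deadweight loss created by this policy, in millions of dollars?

Equilibrium: 83 - 2p = 5p - 1, so 84 = 7p and p* = 12, q* = 59.
Since 9 is below p* = 12, the floor does not bind and the free-market outcome prevails.
Since the control does not bind, no trades are prevented and deadweight loss is zero.

0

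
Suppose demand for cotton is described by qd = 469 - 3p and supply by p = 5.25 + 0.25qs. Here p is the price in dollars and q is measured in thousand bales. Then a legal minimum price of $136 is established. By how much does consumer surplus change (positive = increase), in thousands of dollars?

-10560

Rearranging supply gives qs = 4p - 21. In a free market, 469 - 3p = 4p - 21 gives the equilibrium p* = 70, q* = 259.
Because the floor (136) lies above the market-clearing price, it is binding.
At p = 136: qd = 469 - 3·136 = 61 and qs = 4·136 - 21 = 523.
Consumer surplus without the control is ½ · (469/3 - 70) · 259 = 67081/6.
With the floor, consumers buy 61 units at 136, so CS = ½ · (469/3 - 136) · 61 = 3721/6.
Change in consumer surplus = 3721/6 - 67081/6 = -10560.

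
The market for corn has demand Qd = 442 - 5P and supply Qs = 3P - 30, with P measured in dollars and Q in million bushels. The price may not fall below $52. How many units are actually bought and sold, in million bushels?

Without the control the market clears where 442 - 5P = 3P - 30, i.e. P* = 59 and Q* = 147.
Since 52 is below P* = 59, the floor does not bind and the free-market outcome prevails.

147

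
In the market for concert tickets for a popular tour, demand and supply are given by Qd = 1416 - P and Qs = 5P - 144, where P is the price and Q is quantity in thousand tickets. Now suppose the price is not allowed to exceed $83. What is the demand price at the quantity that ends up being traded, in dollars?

1145

Setting quantity demanded equal to quantity supplied, 1416 - P = 5P - 144, gives P* = 260 and Q* = 1156.
Because the ceiling (83) lies below the market-clearing price, it is binding.
At P = 83: Qd = 1416 - 83 = 1333 and Qs = 5·83 - 144 = 271.
Only 271 units reach the market. On the demand curve, the marginal buyer's willingness to pay at Q = 271 is (1416 - 271) = 1145.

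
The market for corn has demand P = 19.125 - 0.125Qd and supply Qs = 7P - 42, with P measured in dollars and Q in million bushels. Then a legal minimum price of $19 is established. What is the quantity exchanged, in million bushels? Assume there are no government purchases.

1

Rearranging demand gives Qd = 153 - 8P. Setting quantity demanded equal to quantity supplied, 153 - 8P = 7P - 42, gives P* = 13 and Q* = 49.
Because the floor (19) lies above the market-clearing price, it is binding.
At P = 19: Qd = 153 - 8·19 = 1 and Qs = 7·19 - 42 = 91.
The quantity actually transacted is the short side, demand: 1.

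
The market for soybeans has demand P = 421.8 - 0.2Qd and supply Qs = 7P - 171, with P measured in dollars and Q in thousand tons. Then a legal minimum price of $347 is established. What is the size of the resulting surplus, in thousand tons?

1884

Rearranging demand gives Qd = 2109 - 5P. Setting quantity demanded equal to quantity supplied, 2109 - 5P = 7P - 171, gives P* = 190 and Q* = 1159.
Since 347 > 190, the floor is binding.
At P = 347: Qd = 2109 - 5·347 = 374 and Qs = 7·347 - 171 = 2258.
Surplus = Qs - Qd = 2258 - 374 = 1884.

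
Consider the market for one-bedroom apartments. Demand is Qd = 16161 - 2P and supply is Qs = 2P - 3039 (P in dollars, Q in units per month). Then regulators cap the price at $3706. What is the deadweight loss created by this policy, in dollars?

2393672

Setting quantity demanded equal to quantity supplied, 16161 - 2P = 2P - 3039, gives P* = 4800 and Q* = 6561.
The ceiling of 3706 is below the equilibrium price 4800, so it binds.
At P = 3706: Qd = 16161 - 2·3706 = 8749 and Qs = 2·3706 - 3039 = 4373.
Quantity traded falls to 4373. At Q = 4373 the demand price is (16161 - 4373)/2 = 5894 and the supply price is (3039 + 4373)/2 = 3706.
Deadweight loss = ½ · (5894 - 3706) · (6561 - 4373) = ½ · 2188 · 2188 = 2393672.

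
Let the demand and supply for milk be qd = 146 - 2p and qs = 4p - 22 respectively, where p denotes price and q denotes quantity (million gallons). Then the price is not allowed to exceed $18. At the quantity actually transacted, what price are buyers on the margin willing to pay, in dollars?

Equilibrium: 146 - 2p = 4p - 22, so 168 = 6p and p* = 28, q* = 90.
Since 18 < 28, the ceiling is binding.
At p = 18: qd = 146 - 2·18 = 110 and qs = 4·18 - 22 = 50.
Only 50 units reach the market. On the demand curve, the marginal buyer's willingness to pay at q = 50 is (146 - 50)/2 = 48.

48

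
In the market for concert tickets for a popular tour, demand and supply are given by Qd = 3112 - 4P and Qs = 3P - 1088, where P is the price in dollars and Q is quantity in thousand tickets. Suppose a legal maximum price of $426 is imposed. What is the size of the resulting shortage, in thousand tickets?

1218

In a free market, 3112 - 4P = 3P - 1088 gives the equilibrium P* = 600, Q* = 712.
Since 426 < 600, the ceiling is binding.
At P = 426: Qd = 3112 - 4·426 = 1408 and Qs = 3·426 - 1088 = 190.
Shortage = Qd - Qs = 1408 - 190 = 1218.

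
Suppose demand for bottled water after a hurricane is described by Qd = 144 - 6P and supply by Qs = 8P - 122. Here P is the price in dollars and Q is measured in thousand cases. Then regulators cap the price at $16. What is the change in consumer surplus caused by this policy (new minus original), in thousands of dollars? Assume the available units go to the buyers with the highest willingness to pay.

-30

Setting quantity demanded equal to quantity supplied, 144 - 6P = 8P - 122, gives P* = 19 and Q* = 30.
The ceiling of 16 is below the equilibrium price 19, so it binds.
At P = 16: Qd = 144 - 6·16 = 48 and Qs = 8·16 - 122 = 6.
Consumer surplus without the control is ½ · (24 - 19) · 30 = 75.
With the ceiling, 6 units are sold at 16 (assume they go to the highest-value buyers). The demand price at Q = 6 is 23, so CS = ½ · [(24 - 16) + (23 - 16)] · 6 = 45.
Change in consumer surplus = 45 - 75 = -30.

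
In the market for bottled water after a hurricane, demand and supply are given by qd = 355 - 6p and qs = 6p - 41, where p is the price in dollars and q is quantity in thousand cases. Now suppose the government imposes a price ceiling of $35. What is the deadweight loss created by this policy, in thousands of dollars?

0

Without the control the market clears where 355 - 6p = 6p - 41, i.e. p* = 33 and q* = 157.
The ceiling of 35 is above the equilibrium price 33, so it is not binding; the market clears at p* = 33, q* = 157.
Since the control does not bind, no trades are prevented and deadweight loss is zero.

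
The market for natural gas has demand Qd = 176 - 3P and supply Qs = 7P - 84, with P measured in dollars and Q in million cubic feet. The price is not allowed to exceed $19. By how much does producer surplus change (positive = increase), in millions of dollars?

-514.5

Equilibrium: 176 - 3P = 7P - 84, so 260 = 10P and P* = 26, Q* = 98.
Because the ceiling (19) lies below the market-clearing price, it is binding.
At P = 19: Qd = 176 - 3·19 = 119 and Qs = 7·19 - 84 = 49.
Producer surplus without the control is ½ · (26 - 12) · 98 = 686.
With the ceiling, producers sell 49 units at 19, so PS = ½ · (19 - 12) · 49 = 171.5.
Change in producer surplus = 171.5 - 686 = -514.5.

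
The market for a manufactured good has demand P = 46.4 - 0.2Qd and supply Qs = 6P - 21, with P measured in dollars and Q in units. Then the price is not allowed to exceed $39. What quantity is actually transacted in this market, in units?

117

Rearranging demand gives Qd = 232 - 5P. Setting quantity demanded equal to quantity supplied, 232 - 5P = 6P - 21, gives P* = 23 and Q* = 117.
The ceiling of 39 is above the equilibrium price 23, so it is not binding; the market clears at P* = 23, Q* = 117.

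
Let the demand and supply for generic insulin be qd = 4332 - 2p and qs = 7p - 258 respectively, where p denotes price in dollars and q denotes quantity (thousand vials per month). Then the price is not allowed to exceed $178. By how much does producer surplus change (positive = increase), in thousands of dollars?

-713800

Setting quantity demanded equal to quantity supplied, 4332 - 2p = 7p - 258, gives p* = 510 and q* = 3312.
The ceiling of 178 is below the equilibrium price 510, so it binds.
At p = 178: qd = 4332 - 2·178 = 3976 and qs = 7·178 - 258 = 988.
Producer surplus without the control is ½ · (510 - 258/7) · 3312 = 5484672/7.
With the ceiling, producers sell 988 units at 178, so PS = ½ · (178 - 258/7) · 988 = 488072/7.
Change in producer surplus = 488072/7 - 5484672/7 = -713800.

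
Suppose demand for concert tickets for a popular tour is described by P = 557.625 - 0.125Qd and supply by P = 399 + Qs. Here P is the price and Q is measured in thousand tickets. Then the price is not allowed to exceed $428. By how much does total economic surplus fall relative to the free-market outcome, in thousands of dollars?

7056

Rearranging demand gives Qd = 4461 - 8P; rearranging supply gives Qs = P - 399. Equilibrium: 4461 - 8P = P - 399, so 4860 = 9P and P* = 540, Q* = 141.
Because the ceiling (428) lies below the market-clearing price, it is binding.
At P = 428: Qd = 4461 - 8·428 = 1037 and Qs = 428 - 399 = 29.
Quantity traded falls to 29. At Q = 29 the demand price is (4461 - 29)/8 = 554 and the supply price is 399 + 29 = 428.
Deadweight loss = ½ · (554 - 428) · (141 - 29) = ½ · 126 · 112 = 7056.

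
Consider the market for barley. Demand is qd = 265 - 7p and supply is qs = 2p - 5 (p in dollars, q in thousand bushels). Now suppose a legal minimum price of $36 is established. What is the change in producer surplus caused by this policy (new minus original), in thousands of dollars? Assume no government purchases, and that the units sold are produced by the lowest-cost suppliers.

-363

Equilibrium: 265 - 7p = 2p - 5, so 270 = 9p and p* = 30, q* = 55.
The floor of 36 is above the equilibrium price 30, so it binds.
At p = 36: qd = 265 - 7·36 = 13 and qs = 2·36 - 5 = 67.
Producer surplus without the control is ½ · (30 - 2.5) · 55 = 756.25.
With the floor, 13 units are sold at 36. The supply price at q = 13 is 9, so PS = ½ · [(36 - 2.5) + (36 - 9)] · 13 = 393.25.
Change in producer surplus = 393.25 - 756.25 = -363.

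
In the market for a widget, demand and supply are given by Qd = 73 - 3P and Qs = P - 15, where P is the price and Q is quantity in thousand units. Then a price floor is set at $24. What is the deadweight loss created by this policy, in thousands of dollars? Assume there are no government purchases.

24

In a free market, 73 - 3P = P - 15 gives the equilibrium P* = 22, Q* = 7.
Because the floor (24) lies above the market-clearing price, it is binding.
At P = 24: Qd = 73 - 3·24 = 1 and Qs = 24 - 15 = 9.
Quantity traded falls to 1. At Q = 1 the demand price is (73 - 1)/3 = 24 and the supply price is 15 + 1 = 16.
Deadweight loss = ½ · (24 - 16) · (7 - 1) = ½ · 8 · 6 = 24.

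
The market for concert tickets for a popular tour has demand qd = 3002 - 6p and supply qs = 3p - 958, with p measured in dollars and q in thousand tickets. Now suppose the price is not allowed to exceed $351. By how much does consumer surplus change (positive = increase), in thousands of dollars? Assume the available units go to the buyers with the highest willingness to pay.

2514.25

Setting quantity demanded equal to quantity supplied, 3002 - 6p = 3p - 958, gives p* = 440 and q* = 362.
The ceiling of 351 is below the equilibrium price 440, so it binds.
At p = 351: qd = 3002 - 6·351 = 896 and qs = 3·351 - 958 = 95.
Consumer surplus without the control is ½ · (1501/3 - 440) · 362 = 32761/3.
With the ceiling, 95 units are sold at 351 (assume they go to the highest-value buyers). The demand price at q = 95 is 484.5, so CS = ½ · [(1501/3 - 351) + (484.5 - 351)] · 95 = 161215/12.
Change in consumer surplus = 161215/12 - 32761/3 = 2514.25.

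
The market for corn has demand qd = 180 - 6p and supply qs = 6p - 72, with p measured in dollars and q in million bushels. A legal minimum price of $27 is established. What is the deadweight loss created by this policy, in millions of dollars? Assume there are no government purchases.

In a free market, 180 - 6p = 6p - 72 gives the equilibrium p* = 21, q* = 54.
Because the floor (27) lies above the market-clearing price, it is binding.
At p = 27: qd = 180 - 6·27 = 18 and qs = 6·27 - 72 = 90.
Quantity traded falls to 18. At q = 18 the demand price is (180 - 18)/6 = 27 and the supply price is (72 + 18)/6 = 15.
Deadweight loss = ½ · (27 - 15) · (54 - 18) = ½ · 12 · 36 = 216.

216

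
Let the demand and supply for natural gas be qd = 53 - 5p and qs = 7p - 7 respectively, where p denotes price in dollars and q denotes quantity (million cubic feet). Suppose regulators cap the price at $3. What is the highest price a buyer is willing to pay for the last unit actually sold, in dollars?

7.8

Equilibrium: 53 - 5p = 7p - 7, so 60 = 12p and p* = 5, q* = 28.
Since 3 < 5, the ceiling is binding.
At p = 3: qd = 53 - 5·3 = 38 and qs = 7·3 - 7 = 14.
Only 14 units reach the market. On the demand curve, the marginal buyer's willingness to pay at q = 14 is (53 - 14)/5 = 7.8.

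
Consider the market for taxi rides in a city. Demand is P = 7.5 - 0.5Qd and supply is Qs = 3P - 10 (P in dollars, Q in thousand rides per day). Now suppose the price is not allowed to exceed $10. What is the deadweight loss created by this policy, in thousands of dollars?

Rearranging demand gives Qd = 15 - 2P. Setting quantity demanded equal to quantity supplied, 15 - 2P = 3P - 10, gives P* = 5 and Q* = 5.
Since 10 is above P* = 5, the ceiling does not bind and the free-market outcome prevails.
Since the control does not bind, no trades are prevented and deadweight loss is zero.

0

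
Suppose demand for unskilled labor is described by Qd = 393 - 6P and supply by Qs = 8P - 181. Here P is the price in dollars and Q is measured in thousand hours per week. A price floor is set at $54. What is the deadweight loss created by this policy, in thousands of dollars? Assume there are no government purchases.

887.25

In a free market, 393 - 6P = 8P - 181 gives the equilibrium P* = 41, Q* = 147.
The floor of 54 is above the equilibrium price 41, so it binds.
At P = 54: Qd = 393 - 6·54 = 69 and Qs = 8·54 - 181 = 251.
Quantity traded falls to 69. At Q = 69 the demand price is (393 - 69)/6 = 54 and the supply price is (181 + 69)/8 = 31.25.
Deadweight loss = ½ · (54 - 31.25) · (147 - 69) = ½ · 22.75 · 78 = 887.25.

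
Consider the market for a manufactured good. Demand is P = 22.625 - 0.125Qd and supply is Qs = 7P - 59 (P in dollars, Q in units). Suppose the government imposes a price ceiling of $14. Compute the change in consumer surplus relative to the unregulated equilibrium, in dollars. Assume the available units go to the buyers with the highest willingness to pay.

Rearranging demand gives Qd = 181 - 8P. Setting quantity demanded equal to quantity supplied, 181 - 8P = 7P - 59, gives P* = 16 and Q* = 53.
Because the ceiling (14) lies below the market-clearing price, it is binding.
At P = 14: Qd = 181 - 8·14 = 69 and Qs = 7·14 - 59 = 39.
Consumer surplus without the control is ½ · (22.625 - 16) · 53 = 175.5625.
With the ceiling, 39 units are sold at 14 (assume they go to the highest-value buyers). The demand price at Q = 39 is 17.75, so CS = ½ · [(22.625 - 14) + (17.75 - 14)] · 39 = 241.3125.
Change in consumer surplus = 241.3125 - 175.5625 = 65.75.

65.75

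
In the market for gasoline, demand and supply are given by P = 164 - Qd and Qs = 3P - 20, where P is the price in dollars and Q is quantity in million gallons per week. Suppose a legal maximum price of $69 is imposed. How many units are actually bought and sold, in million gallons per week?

Rearranging demand gives Qd = 164 - P. Setting quantity demanded equal to quantity supplied, 164 - P = 3P - 20, gives P* = 46 and Q* = 118.
The ceiling of 69 is above the equilibrium price 46, so it is not binding; the market clears at P* = 46, Q* = 118.

118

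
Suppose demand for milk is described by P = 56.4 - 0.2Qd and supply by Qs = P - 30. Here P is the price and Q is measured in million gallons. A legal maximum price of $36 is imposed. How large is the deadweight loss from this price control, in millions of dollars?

Rearranging demand gives Qd = 282 - 5P. Without the control the market clears where 282 - 5P = P - 30, i.e. P* = 52 and Q* = 22.
Because the ceiling (36) lies below the market-clearing price, it is binding.
At P = 36: Qd = 282 - 5·36 = 102 and Qs = 36 - 30 = 6.
Quantity traded falls to 6. At Q = 6 the demand price is (282 - 6)/5 = 55.2 and the supply price is 30 + 6 = 36.
Deadweight loss = ½ · (55.2 - 36) · (22 - 6) = ½ · 19.2 · 16 = 153.6.

153.6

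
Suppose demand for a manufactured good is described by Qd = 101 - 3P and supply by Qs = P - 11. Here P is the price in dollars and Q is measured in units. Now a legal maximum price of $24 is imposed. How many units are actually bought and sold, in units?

Equilibrium: 101 - 3P = P - 11, so 112 = 4P and P* = 28, Q* = 17.
The ceiling of 24 is below the equilibrium price 28, so it binds.
At P = 24: Qd = 101 - 3·24 = 29 and Qs = 24 - 11 = 13.
The quantity actually transacted is the short side, supply: 13.

13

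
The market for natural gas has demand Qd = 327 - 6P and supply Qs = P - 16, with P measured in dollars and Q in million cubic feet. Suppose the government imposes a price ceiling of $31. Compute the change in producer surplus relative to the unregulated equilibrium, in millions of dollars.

-432

Without the control the market clears where 327 - 6P = P - 16, i.e. P* = 49 and Q* = 33.
The ceiling of 31 is below the equilibrium price 49, so it binds.
At P = 31: Qd = 327 - 6·31 = 141 and Qs = 31 - 16 = 15.
Producer surplus without the control is ½ · (49 - 16) · 33 = 544.5.
With the ceiling, producers sell 15 units at 31, so PS = ½ · (31 - 16) · 15 = 112.5.
Change in producer surplus = 112.5 - 544.5 = -432.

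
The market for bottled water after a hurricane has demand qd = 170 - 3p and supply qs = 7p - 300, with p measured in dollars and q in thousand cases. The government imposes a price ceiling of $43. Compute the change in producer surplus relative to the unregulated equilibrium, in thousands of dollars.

Without the control the market clears where 170 - 3p = 7p - 300, i.e. p* = 47 and q* = 29.
Because the ceiling (43) lies below the market-clearing price, it is binding.
At p = 43: qd = 170 - 3·43 = 41 and qs = 7·43 - 300 = 1.
Producer surplus without the control is ½ · (47 - 300/7) · 29 = 841/14.
With the ceiling, producers sell 1 units at 43, so PS = ½ · (43 - 300/7) · 1 = 1/14.
Change in producer surplus = 1/14 - 841/14 = -60.

-60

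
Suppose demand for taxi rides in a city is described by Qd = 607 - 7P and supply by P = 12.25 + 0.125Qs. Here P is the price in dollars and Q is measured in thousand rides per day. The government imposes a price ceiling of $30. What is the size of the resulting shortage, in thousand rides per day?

Rearranging supply gives Qs = 8P - 98. Setting quantity demanded equal to quantity supplied, 607 - 7P = 8P - 98, gives P* = 47 and Q* = 278.
The ceiling of 30 is below the equilibrium price 47, so it binds.
At P = 30: Qd = 607 - 7·30 = 397 and Qs = 8·30 - 98 = 142.
Shortage = Qd - Qs = 397 - 142 = 255.

255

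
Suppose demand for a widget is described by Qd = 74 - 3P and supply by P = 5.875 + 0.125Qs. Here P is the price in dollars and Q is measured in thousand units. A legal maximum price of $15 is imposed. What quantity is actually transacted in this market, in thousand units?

41

Rearranging supply gives Qs = 8P - 47. In a free market, 74 - 3P = 8P - 47 gives the equilibrium P* = 11, Q* = 41.
The ceiling of 15 is above the equilibrium price 11, so it is not binding; the market clears at P* = 11, Q* = 41.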